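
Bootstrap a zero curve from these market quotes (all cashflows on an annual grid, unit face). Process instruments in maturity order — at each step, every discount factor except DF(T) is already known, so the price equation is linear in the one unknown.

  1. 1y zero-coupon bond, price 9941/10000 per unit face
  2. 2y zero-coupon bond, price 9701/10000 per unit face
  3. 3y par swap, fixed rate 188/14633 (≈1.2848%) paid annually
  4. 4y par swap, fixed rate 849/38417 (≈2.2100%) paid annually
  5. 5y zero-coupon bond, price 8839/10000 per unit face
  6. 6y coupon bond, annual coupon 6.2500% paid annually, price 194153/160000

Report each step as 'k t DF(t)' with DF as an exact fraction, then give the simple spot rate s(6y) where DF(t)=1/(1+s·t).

1 1 9941/10000
2 2 9701/10000
3 3 1203/1250
4 4 9151/10000
5 5 8839/10000
6 6 8641/10000
s(6y) = (1/(8641/10000) − 1)/(6) = 453/17282 ≈ 2.6212%

step 1 [1y] zero: DF = P = 9941/10000 ≈ 0.994100
step 2 [2y] zero: DF = P = 9701/10000 ≈ 0.970100
step 3 [3y] swap r/1=188/14633: DF=(1 − 188/14633·(0.994100+0.970100))/(1+188/14633) = 1203/1250 ≈ 0.962400
step 4 [4y] swap r/1=849/38417: DF=(1 − 849/38417·(0.994100+0.970100+0.962400))/(1+849/38417) = 9151/10000 ≈ 0.915100
step 5 [5y] zero: DF = P = 8839/10000 ≈ 0.883900
step 6 [6y] bond c/1=1/16: DF=(194153/160000 − 1/16·(0.994100+0.970100+0.962400+0.915100+0.883900))/(1+1/16) = 8641/10000 ≈ 0.864100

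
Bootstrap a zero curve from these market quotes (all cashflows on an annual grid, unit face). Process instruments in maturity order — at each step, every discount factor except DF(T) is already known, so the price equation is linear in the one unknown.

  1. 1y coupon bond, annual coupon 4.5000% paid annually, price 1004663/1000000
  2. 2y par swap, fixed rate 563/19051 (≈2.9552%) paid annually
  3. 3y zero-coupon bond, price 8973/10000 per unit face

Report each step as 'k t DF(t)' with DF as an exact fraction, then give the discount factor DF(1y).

1 1 4807/5000
2 2 9437/10000
3 3 8973/10000
DF(1y) = 4807/5000 ≈ 0.961400

step 1 [1y] bond c/1=9/200: DF=(1004663/1000000 − 9/200·(0))/(1+9/200) = 4807/5000 ≈ 0.961400
step 2 [2y] swap r/1=563/19051: DF=(1 − 563/19051·(0.961400))/(1+563/19051) = 9437/10000 ≈ 0.943700
step 3 [3y] zero: DF = P = 8973/10000 ≈ 0.897300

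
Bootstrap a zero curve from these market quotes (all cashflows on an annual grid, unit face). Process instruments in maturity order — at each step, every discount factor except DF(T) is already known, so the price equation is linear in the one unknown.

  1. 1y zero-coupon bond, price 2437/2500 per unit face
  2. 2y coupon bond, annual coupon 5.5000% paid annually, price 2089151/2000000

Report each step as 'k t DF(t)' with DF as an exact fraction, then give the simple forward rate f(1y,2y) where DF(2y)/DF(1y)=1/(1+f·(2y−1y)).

step 1 [1y] zero: DF = P = 2437/2500 ≈ 0.974800
step 2 [2y] bond c/1=11/200: DF=(2089151/2000000 − 11/200·(0.974800))/(1+11/200) = 9393/10000 ≈ 0.939300

1 1 2437/2500
2 2 9393/10000
f(1y,2y) = ((2437/2500)/(9393/10000) − 1)/(1) = 355/9393 ≈ 3.7794%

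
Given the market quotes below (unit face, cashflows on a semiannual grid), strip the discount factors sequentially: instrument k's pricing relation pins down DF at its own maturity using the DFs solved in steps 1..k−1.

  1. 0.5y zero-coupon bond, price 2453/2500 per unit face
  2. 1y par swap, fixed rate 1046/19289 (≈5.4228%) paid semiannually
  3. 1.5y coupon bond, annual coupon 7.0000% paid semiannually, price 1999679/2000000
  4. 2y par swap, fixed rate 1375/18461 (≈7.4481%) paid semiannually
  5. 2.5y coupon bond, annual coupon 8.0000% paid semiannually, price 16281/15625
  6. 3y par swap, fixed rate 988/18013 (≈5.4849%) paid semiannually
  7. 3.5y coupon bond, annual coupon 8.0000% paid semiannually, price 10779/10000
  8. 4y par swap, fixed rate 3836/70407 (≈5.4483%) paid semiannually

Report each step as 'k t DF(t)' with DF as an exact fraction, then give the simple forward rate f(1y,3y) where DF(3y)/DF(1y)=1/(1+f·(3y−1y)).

step 1 [0.5y] zero: DF = P = 2453/2500 ≈ 0.981200
step 2 [1y] swap r/2=523/19289: DF=(1 − 523/19289·(0.981200))/(1+523/19289) = 9477/10000 ≈ 0.947700
step 3 [1.5y] bond c/2=7/200: DF=(1999679/2000000 − 7/200·(0.981200+0.947700))/(1+7/200) = 563/625 ≈ 0.900800
step 4 [2y] swap r/2=1375/36922: DF=(1 − 1375/36922·(0.981200+0.947700+0.900800))/(1+1375/36922) = 69/80 ≈ 0.862500
step 5 [2.5y] bond c/2=1/25: DF=(16281/15625 − 1/25·(0.981200+0.947700+0.900800+0.862500))/(1+1/25) = 8599/10000 ≈ 0.859900
step 6 [3y] swap r/2=494/18013: DF=(1 − 494/18013·(0.981200+0.947700+0.900800+0.862500+0.859900))/(1+494/18013) = 4259/5000 ≈ 0.851800
step 7 [3.5y] bond c/2=1/25: DF=(10779/10000 − 1/25·(0.981200+0.947700+0.900800+0.862500+0.859900+0.851800))/(1+1/25) = 4143/5000 ≈ 0.828600
step 8 [4y] swap r/2=1918/70407: DF=(1 − 1918/70407·(0.981200+0.947700+0.900800+0.862500+0.859900+0.851800+0.828600))/(1+1918/70407) = 4041/5000 ≈ 0.808200

1 1/2 2453/2500
2 1 9477/10000
3 3/2 563/625
4 2 69/80
5 5/2 8599/10000
6 3 4259/5000
7 7/2 4143/5000
8 4 4041/5000
f(1y,3y) = ((9477/10000)/(4259/5000) − 1)/(2) = 959/17036 ≈ 5.6293%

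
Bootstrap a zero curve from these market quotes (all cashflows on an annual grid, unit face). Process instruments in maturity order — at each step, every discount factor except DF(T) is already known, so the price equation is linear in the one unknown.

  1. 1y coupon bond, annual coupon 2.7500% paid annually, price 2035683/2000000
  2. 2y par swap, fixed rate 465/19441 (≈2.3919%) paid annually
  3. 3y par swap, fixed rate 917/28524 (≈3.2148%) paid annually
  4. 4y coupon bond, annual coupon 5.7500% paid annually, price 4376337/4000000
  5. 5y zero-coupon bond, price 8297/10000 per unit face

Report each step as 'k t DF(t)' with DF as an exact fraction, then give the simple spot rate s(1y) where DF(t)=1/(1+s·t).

step 1 [1y] bond c/1=11/400: DF=(2035683/2000000 − 11/400·(0))/(1+11/400) = 4953/5000 ≈ 0.990600
step 2 [2y] swap r/1=465/19441: DF=(1 − 465/19441·(0.990600))/(1+465/19441) = 1907/2000 ≈ 0.953500
step 3 [3y] swap r/1=917/28524: DF=(1 − 917/28524·(0.990600+0.953500))/(1+917/28524) = 9083/10000 ≈ 0.908300
step 4 [4y] bond c/1=23/400: DF=(4376337/4000000 − 23/400·(0.990600+0.953500+0.908300))/(1+23/400) = 1759/2000 ≈ 0.879500
step 5 [5y] zero: DF = P = 8297/10000 ≈ 0.829700

1 1 4953/5000
2 2 1907/2000
3 3 9083/10000
4 4 1759/2000
5 5 8297/10000
s(1y) = (1/(4953/5000) − 1)/(1) = 47/4953 ≈ 0.9489%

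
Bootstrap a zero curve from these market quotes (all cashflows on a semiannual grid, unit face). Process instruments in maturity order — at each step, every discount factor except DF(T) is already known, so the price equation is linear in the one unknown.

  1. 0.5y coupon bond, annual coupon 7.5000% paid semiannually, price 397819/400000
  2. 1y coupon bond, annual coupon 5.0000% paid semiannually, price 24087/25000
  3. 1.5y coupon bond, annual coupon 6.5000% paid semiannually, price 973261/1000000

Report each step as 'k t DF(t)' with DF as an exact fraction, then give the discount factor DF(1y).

1 1/2 4793/5000
2 1 4583/5000
3 3/2 2209/2500
DF(1y) = 4583/5000 ≈ 0.916600

step 1 [0.5y] bond c/2=3/80: DF=(397819/400000 − 3/80·(0))/(1+3/80) = 4793/5000 ≈ 0.958600
step 2 [1y] bond c/2=1/40: DF=(24087/25000 − 1/40·(0.958600))/(1+1/40) = 4583/5000 ≈ 0.916600
step 3 [1.5y] bond c/2=13/400: DF=(973261/1000000 − 13/400·(0.958600+0.916600))/(1+13/400) = 2209/2500 ≈ 0.883600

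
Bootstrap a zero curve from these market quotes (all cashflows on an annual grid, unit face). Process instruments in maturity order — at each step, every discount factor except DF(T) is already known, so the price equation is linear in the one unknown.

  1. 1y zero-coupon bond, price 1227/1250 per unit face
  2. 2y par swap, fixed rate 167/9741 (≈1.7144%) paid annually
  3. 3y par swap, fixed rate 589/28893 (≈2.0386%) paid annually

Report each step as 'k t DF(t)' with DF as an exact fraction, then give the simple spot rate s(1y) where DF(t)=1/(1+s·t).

step 1 [1y] zero: DF = P = 1227/1250 ≈ 0.981600
step 2 [2y] swap r/1=167/9741: DF=(1 − 167/9741·(0.981600))/(1+167/9741) = 4833/5000 ≈ 0.966600
step 3 [3y] swap r/1=589/28893: DF=(1 − 589/28893·(0.981600+0.966600))/(1+589/28893) = 9411/10000 ≈ 0.941100

1 1 1227/1250
2 2 4833/5000
3 3 9411/10000
s(1y) = (1/(1227/1250) − 1)/(1) = 23/1227 ≈ 1.8745%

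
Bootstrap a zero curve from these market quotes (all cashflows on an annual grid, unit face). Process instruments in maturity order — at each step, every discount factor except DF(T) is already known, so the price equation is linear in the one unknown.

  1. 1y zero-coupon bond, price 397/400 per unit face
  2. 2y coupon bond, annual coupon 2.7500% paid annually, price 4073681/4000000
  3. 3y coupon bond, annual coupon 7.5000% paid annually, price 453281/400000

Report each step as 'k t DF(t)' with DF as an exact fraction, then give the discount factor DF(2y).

1 1 397/400
2 2 4823/5000
3 3 1147/1250
DF(2y) = 4823/5000 ≈ 0.964600

step 1 [1y] zero: DF = P = 397/400 ≈ 0.992500
step 2 [2y] bond c/1=11/400: DF=(4073681/4000000 − 11/400·(0.992500))/(1+11/400) = 4823/5000 ≈ 0.964600
step 3 [3y] bond c/1=3/40: DF=(453281/400000 − 3/40·(0.992500+0.964600))/(1+3/40) = 1147/1250 ≈ 0.917600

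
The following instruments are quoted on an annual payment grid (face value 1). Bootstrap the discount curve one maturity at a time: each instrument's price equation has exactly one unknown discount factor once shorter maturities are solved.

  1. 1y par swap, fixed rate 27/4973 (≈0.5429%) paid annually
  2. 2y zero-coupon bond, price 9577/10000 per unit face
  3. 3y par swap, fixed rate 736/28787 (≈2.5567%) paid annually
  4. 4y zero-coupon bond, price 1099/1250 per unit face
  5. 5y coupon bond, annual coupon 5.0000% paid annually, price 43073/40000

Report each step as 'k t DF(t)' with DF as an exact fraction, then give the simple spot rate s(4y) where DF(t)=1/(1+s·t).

1 1 4973/5000
2 2 9577/10000
3 3 579/625
4 4 1099/1250
5 5 4233/5000
s(4y) = (1/(1099/1250) − 1)/(4) = 151/4396 ≈ 3.4349%

step 1 [1y] swap r/1=27/4973: DF=(1 − 27/4973·(0))/(1+27/4973) = 4973/5000 ≈ 0.994600
step 2 [2y] zero: DF = P = 9577/10000 ≈ 0.957700
step 3 [3y] swap r/1=736/28787: DF=(1 − 736/28787·(0.994600+0.957700))/(1+736/28787) = 579/625 ≈ 0.926400
step 4 [4y] zero: DF = P = 1099/1250 ≈ 0.879200
step 5 [5y] bond c/1=1/20: DF=(43073/40000 − 1/20·(0.994600+0.957700+0.926400+0.879200))/(1+1/20) = 4233/5000 ≈ 0.846600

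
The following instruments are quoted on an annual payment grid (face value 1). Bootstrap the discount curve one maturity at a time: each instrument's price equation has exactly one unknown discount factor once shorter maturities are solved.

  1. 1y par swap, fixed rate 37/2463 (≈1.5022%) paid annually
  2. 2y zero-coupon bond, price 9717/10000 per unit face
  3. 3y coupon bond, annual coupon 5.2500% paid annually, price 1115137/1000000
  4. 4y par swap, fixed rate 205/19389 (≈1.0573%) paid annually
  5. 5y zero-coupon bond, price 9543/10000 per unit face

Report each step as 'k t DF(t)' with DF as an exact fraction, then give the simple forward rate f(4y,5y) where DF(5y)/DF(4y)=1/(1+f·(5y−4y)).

step 1 [1y] swap r/1=37/2463: DF=(1 − 37/2463·(0))/(1+37/2463) = 2463/2500 ≈ 0.985200
step 2 [2y] zero: DF = P = 9717/10000 ≈ 0.971700
step 3 [3y] bond c/1=21/400: DF=(1115137/1000000 − 21/400·(0.985200+0.971700))/(1+21/400) = 9619/10000 ≈ 0.961900
step 4 [4y] swap r/1=205/19389: DF=(1 − 205/19389·(0.985200+0.971700+0.961900))/(1+205/19389) = 959/1000 ≈ 0.959000
step 5 [5y] zero: DF = P = 9543/10000 ≈ 0.954300

1 1 2463/2500
2 2 9717/10000
3 3 9619/10000
4 4 959/1000
5 5 9543/10000
f(4y,5y) = ((959/1000)/(9543/10000) − 1)/(1) = 47/9543 ≈ 0.4925%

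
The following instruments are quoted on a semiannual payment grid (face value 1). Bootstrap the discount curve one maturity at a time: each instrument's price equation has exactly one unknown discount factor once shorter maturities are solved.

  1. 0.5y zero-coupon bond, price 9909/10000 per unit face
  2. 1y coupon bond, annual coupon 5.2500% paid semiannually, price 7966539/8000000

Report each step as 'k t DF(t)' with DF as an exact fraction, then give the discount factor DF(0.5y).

1 1/2 9909/10000
2 1 189/200
DF(0.5y) = 9909/10000 ≈ 0.990900

step 1 [0.5y] zero: DF = P = 9909/10000 ≈ 0.990900
step 2 [1y] bond c/2=21/800: DF=(7966539/8000000 − 21/800·(0.990900))/(1+21/800) = 189/200 ≈ 0.945000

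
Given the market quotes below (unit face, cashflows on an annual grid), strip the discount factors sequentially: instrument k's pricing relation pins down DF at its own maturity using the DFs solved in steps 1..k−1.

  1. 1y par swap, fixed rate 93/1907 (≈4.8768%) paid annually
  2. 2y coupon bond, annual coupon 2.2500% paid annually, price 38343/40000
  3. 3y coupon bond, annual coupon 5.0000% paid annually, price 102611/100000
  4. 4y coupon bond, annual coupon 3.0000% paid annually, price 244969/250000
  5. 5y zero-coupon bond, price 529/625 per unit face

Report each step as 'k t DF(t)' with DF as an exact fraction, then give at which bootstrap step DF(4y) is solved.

1 1 1907/2000
2 2 1833/2000
3 3 4441/5000
4 4 871/1000
5 5 529/625
DF(4y) is solved at step 4

step 1 [1y] swap r/1=93/1907: DF=(1 − 93/1907·(0))/(1+93/1907) = 1907/2000 ≈ 0.953500
step 2 [2y] bond c/1=9/400: DF=(38343/40000 − 9/400·(0.953500))/(1+9/400) = 1833/2000 ≈ 0.916500
step 3 [3y] bond c/1=1/20: DF=(102611/100000 − 1/20·(0.953500+0.916500))/(1+1/20) = 4441/5000 ≈ 0.888200
step 4 [4y] bond c/1=3/100: DF=(244969/250000 − 3/100·(0.953500+0.916500+0.888200))/(1+3/100) = 871/1000 ≈ 0.871000
step 5 [5y] zero: DF = P = 529/625 ≈ 0.846400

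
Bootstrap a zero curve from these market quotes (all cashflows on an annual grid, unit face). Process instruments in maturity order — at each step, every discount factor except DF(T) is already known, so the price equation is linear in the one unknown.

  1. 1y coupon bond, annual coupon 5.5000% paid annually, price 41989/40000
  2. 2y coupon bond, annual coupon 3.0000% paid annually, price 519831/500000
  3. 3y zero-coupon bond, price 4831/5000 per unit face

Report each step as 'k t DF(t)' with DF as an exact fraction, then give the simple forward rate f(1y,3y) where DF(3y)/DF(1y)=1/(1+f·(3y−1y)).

1 1 199/200
2 2 2451/2500
3 3 4831/5000
f(1y,3y) = ((199/200)/(4831/5000) − 1)/(2) = 72/4831 ≈ 1.4904%

step 1 [1y] bond c/1=11/200: DF=(41989/40000 − 11/200·(0))/(1+11/200) = 199/200 ≈ 0.995000
step 2 [2y] bond c/1=3/100: DF=(519831/500000 − 3/100·(0.995000))/(1+3/100) = 2451/2500 ≈ 0.980400
step 3 [3y] zero: DF = P = 4831/5000 ≈ 0.966200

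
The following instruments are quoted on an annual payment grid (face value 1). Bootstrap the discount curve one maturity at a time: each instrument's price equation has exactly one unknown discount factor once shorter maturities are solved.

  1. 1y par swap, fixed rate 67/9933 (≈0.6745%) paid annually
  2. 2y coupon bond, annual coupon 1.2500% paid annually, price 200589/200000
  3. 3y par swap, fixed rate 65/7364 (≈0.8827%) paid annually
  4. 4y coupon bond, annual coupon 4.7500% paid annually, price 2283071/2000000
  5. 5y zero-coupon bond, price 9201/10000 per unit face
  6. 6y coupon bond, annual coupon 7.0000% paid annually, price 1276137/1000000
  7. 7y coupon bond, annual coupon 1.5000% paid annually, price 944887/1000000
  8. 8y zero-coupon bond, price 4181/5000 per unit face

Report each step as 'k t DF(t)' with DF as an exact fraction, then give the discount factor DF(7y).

1 1 9933/10000
2 2 9783/10000
3 3 487/500
4 4 4781/5000
5 5 9201/10000
6 6 2193/2500
7 7 8467/10000
8 8 4181/5000
DF(7y) = 8467/10000 ≈ 0.846700

step 1 [1y] swap r/1=67/9933: DF=(1 − 67/9933·(0))/(1+67/9933) = 9933/10000 ≈ 0.993300
step 2 [2y] bond c/1=1/80: DF=(200589/200000 − 1/80·(0.993300))/(1+1/80) = 9783/10000 ≈ 0.978300
step 3 [3y] swap r/1=65/7364: DF=(1 − 65/7364·(0.993300+0.978300))/(1+65/7364) = 487/500 ≈ 0.974000
step 4 [4y] bond c/1=19/400: DF=(2283071/2000000 − 19/400·(0.993300+0.978300+0.974000))/(1+19/400) = 4781/5000 ≈ 0.956200
step 5 [5y] zero: DF = P = 9201/10000 ≈ 0.920100
step 6 [6y] bond c/1=7/100: DF=(1276137/1000000 − 7/100·(0.993300+0.978300+0.974000+0.956200+0.920100))/(1+7/100) = 2193/2500 ≈ 0.877200
step 7 [7y] bond c/1=3/200: DF=(944887/1000000 − 3/200·(0.993300+0.978300+0.974000+0.956200+0.920100+0.877200))/(1+3/200) = 8467/10000 ≈ 0.846700
step 8 [8y] zero: DF = P = 4181/5000 ≈ 0.836200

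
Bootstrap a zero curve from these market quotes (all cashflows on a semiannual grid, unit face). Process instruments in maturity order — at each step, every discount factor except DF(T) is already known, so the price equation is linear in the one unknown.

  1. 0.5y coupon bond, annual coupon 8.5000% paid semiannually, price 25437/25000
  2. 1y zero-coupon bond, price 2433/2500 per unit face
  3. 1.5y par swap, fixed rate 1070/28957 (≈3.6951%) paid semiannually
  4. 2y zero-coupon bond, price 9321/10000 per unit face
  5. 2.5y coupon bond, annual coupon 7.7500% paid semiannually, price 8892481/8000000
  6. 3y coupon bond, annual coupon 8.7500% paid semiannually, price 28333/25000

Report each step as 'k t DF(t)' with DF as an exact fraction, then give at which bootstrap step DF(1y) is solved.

step 1 [0.5y] bond c/2=17/400: DF=(25437/25000 − 17/400·(0))/(1+17/400) = 122/125 ≈ 0.976000
step 2 [1y] zero: DF = P = 2433/2500 ≈ 0.973200
step 3 [1.5y] swap r/2=535/28957: DF=(1 − 535/28957·(0.976000+0.973200))/(1+535/28957) = 1893/2000 ≈ 0.946500
step 4 [2y] zero: DF = P = 9321/10000 ≈ 0.932100
step 5 [2.5y] bond c/2=31/800: DF=(8892481/8000000 − 31/800·(0.976000+0.973200+0.946500+0.932100))/(1+31/800) = 9273/10000 ≈ 0.927300
step 6 [3y] bond c/2=7/160: DF=(28333/25000 − 7/160·(0.976000+0.973200+0.946500+0.932100+0.927300))/(1+7/160) = 1773/2000 ≈ 0.886500

1 1/2 122/125
2 1 2433/2500
3 3/2 1893/2000
4 2 9321/10000
5 5/2 9273/10000
6 3 1773/2000
DF(1y) is solved at step 2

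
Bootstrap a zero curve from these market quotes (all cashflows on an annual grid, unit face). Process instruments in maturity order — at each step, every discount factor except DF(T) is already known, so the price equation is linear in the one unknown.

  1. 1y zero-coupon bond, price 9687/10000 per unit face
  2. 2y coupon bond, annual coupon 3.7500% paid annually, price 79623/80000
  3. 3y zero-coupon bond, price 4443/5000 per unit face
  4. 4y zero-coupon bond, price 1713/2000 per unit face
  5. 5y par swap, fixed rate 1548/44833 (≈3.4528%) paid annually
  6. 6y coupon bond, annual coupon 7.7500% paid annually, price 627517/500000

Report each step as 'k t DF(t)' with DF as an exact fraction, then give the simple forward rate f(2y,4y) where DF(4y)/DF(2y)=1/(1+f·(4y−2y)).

1 1 9687/10000
2 2 9243/10000
3 3 4443/5000
4 4 1713/2000
5 5 2113/2500
6 6 8423/10000
f(2y,4y) = ((9243/10000)/(1713/2000) − 1)/(2) = 113/2855 ≈ 3.9580%

step 1 [1y] zero: DF = P = 9687/10000 ≈ 0.968700
step 2 [2y] bond c/1=3/80: DF=(79623/80000 − 3/80·(0.968700))/(1+3/80) = 9243/10000 ≈ 0.924300
step 3 [3y] zero: DF = P = 4443/5000 ≈ 0.888600
step 4 [4y] zero: DF = P = 1713/2000 ≈ 0.856500
step 5 [5y] swap r/1=1548/44833: DF=(1 − 1548/44833·(0.968700+0.924300+0.888600+0.856500))/(1+1548/44833) = 2113/2500 ≈ 0.845200
step 6 [6y] bond c/1=31/400: DF=(627517/500000 − 31/400·(0.968700+0.924300+0.888600+0.856500+0.845200))/(1+31/400) = 8423/10000 ≈ 0.842300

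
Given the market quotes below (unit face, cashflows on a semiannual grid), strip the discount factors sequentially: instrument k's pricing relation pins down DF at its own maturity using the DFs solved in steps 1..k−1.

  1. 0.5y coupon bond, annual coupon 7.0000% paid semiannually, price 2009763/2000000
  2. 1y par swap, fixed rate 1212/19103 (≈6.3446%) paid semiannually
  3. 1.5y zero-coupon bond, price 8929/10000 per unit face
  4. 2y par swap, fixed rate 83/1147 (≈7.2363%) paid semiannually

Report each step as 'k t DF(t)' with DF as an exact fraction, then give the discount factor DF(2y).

step 1 [0.5y] bond c/2=7/200: DF=(2009763/2000000 − 7/200·(0))/(1+7/200) = 9709/10000 ≈ 0.970900
step 2 [1y] swap r/2=606/19103: DF=(1 − 606/19103·(0.970900))/(1+606/19103) = 4697/5000 ≈ 0.939400
step 3 [1.5y] zero: DF = P = 8929/10000 ≈ 0.892900
step 4 [2y] swap r/2=83/2294: DF=(1 − 83/2294·(0.970900+0.939400+0.892900))/(1+83/2294) = 542/625 ≈ 0.867200

1 1/2 9709/10000
2 1 4697/5000
3 3/2 8929/10000
4 2 542/625
DF(2y) = 542/625 ≈ 0.867200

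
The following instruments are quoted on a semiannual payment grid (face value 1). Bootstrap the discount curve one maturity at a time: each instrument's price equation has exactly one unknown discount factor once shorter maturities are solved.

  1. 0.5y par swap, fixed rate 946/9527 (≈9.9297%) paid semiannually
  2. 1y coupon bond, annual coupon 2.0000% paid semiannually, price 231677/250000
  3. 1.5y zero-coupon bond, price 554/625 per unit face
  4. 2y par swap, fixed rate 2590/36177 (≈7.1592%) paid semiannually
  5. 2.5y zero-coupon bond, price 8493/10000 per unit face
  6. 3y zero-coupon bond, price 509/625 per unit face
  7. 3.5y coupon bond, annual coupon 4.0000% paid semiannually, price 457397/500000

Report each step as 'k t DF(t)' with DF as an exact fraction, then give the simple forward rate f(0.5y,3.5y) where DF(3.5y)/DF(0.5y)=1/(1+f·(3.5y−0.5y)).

step 1 [0.5y] swap r/2=473/9527: DF=(1 − 473/9527·(0))/(1+473/9527) = 9527/10000 ≈ 0.952700
step 2 [1y] bond c/2=1/100: DF=(231677/250000 − 1/100·(0.952700))/(1+1/100) = 9081/10000 ≈ 0.908100
step 3 [1.5y] zero: DF = P = 554/625 ≈ 0.886400
step 4 [2y] swap r/2=1295/36177: DF=(1 − 1295/36177·(0.952700+0.908100+0.886400))/(1+1295/36177) = 1741/2000 ≈ 0.870500
step 5 [2.5y] zero: DF = P = 8493/10000 ≈ 0.849300
step 6 [3y] zero: DF = P = 509/625 ≈ 0.814400
step 7 [3.5y] bond c/2=1/50: DF=(457397/500000 − 1/50·(0.952700+0.908100+0.886400+0.870500+0.849300+0.814400))/(1+1/50) = 7933/10000 ≈ 0.793300

1 1/2 9527/10000
2 1 9081/10000
3 3/2 554/625
4 2 1741/2000
5 5/2 8493/10000
6 3 509/625
7 7/2 7933/10000
f(0.5y,3.5y) = ((9527/10000)/(7933/10000) − 1)/(3) = 1594/23799 ≈ 6.6978%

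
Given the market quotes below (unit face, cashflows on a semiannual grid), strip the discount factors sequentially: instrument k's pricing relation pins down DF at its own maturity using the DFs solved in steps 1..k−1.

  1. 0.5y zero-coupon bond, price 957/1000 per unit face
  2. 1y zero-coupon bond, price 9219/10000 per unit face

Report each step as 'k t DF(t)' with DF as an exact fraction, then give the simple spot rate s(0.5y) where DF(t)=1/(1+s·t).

1 1/2 957/1000
2 1 9219/10000
s(0.5y) = (1/(957/1000) − 1)/(1/2) = 86/957 ≈ 8.9864%

step 1 [0.5y] zero: DF = P = 957/1000 ≈ 0.957000
step 2 [1y] zero: DF = P = 9219/10000 ≈ 0.921900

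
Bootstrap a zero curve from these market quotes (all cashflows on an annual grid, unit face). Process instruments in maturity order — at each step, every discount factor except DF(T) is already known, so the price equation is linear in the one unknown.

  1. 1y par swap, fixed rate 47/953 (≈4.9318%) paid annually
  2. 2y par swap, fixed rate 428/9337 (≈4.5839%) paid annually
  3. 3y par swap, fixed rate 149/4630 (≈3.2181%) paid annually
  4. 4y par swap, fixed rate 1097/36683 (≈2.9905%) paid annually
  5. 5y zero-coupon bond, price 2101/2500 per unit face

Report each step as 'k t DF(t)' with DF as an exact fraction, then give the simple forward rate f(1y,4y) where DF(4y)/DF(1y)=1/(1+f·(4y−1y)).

step 1 [1y] swap r/1=47/953: DF=(1 − 47/953·(0))/(1+47/953) = 953/1000 ≈ 0.953000
step 2 [2y] swap r/1=428/9337: DF=(1 − 428/9337·(0.953000))/(1+428/9337) = 1143/1250 ≈ 0.914400
step 3 [3y] swap r/1=149/4630: DF=(1 − 149/4630·(0.953000+0.914400))/(1+149/4630) = 4553/5000 ≈ 0.910600
step 4 [4y] swap r/1=1097/36683: DF=(1 − 1097/36683·(0.953000+0.914400+0.910600))/(1+1097/36683) = 8903/10000 ≈ 0.890300
step 5 [5y] zero: DF = P = 2101/2500 ≈ 0.840400

1 1 953/1000
2 2 1143/1250
3 3 4553/5000
4 4 8903/10000
5 5 2101/2500
f(1y,4y) = ((953/1000)/(8903/10000) − 1)/(3) = 209/8903 ≈ 2.3475%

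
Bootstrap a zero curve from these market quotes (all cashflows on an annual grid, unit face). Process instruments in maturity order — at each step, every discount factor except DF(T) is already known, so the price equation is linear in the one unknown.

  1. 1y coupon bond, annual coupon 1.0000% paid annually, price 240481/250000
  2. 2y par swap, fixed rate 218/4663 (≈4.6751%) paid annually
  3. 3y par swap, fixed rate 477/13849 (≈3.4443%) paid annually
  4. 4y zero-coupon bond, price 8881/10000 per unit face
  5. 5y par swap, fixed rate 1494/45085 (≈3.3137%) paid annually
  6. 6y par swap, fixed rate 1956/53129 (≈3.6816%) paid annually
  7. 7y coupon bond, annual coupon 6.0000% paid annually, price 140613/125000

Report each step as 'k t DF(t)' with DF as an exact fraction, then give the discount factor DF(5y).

step 1 [1y] bond c/1=1/100: DF=(240481/250000 − 1/100·(0))/(1+1/100) = 2381/2500 ≈ 0.952400
step 2 [2y] swap r/1=218/4663: DF=(1 − 218/4663·(0.952400))/(1+218/4663) = 1141/1250 ≈ 0.912800
step 3 [3y] swap r/1=477/13849: DF=(1 − 477/13849·(0.952400+0.912800))/(1+477/13849) = 4523/5000 ≈ 0.904600
step 4 [4y] zero: DF = P = 8881/10000 ≈ 0.888100
step 5 [5y] swap r/1=1494/45085: DF=(1 − 1494/45085·(0.952400+0.912800+0.904600+0.888100))/(1+1494/45085) = 4253/5000 ≈ 0.850600
step 6 [6y] swap r/1=1956/53129: DF=(1 − 1956/53129·(0.952400+0.912800+0.904600+0.888100+0.850600))/(1+1956/53129) = 2011/2500 ≈ 0.804400
step 7 [7y] bond c/1=3/50: DF=(140613/125000 − 3/50·(0.952400+0.912800+0.904600+0.888100+0.850600+0.804400))/(1+3/50) = 1521/2000 ≈ 0.760500

1 1 2381/2500
2 2 1141/1250
3 3 4523/5000
4 4 8881/10000
5 5 4253/5000
6 6 2011/2500
7 7 1521/2000
DF(5y) = 4253/5000 ≈ 0.850600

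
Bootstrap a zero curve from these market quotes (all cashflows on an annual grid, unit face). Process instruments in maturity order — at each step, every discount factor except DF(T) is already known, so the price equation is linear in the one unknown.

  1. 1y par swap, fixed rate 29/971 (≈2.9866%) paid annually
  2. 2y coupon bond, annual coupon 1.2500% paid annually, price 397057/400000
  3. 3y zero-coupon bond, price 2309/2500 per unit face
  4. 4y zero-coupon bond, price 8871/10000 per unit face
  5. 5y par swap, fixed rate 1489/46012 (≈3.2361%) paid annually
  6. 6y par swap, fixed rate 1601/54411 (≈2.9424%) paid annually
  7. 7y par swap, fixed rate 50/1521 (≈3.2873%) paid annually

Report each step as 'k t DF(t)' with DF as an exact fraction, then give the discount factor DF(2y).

step 1 [1y] swap r/1=29/971: DF=(1 − 29/971·(0))/(1+29/971) = 971/1000 ≈ 0.971000
step 2 [2y] bond c/1=1/80: DF=(397057/400000 − 1/80·(0.971000))/(1+1/80) = 2421/2500 ≈ 0.968400
step 3 [3y] zero: DF = P = 2309/2500 ≈ 0.923600
step 4 [4y] zero: DF = P = 8871/10000 ≈ 0.887100
step 5 [5y] swap r/1=1489/46012: DF=(1 − 1489/46012·(0.971000+0.968400+0.923600+0.887100))/(1+1489/46012) = 8511/10000 ≈ 0.851100
step 6 [6y] swap r/1=1601/54411: DF=(1 − 1601/54411·(0.971000+0.968400+0.923600+0.887100+0.851100))/(1+1601/54411) = 8399/10000 ≈ 0.839900
step 7 [7y] swap r/1=50/1521: DF=(1 − 50/1521·(0.971000+0.968400+0.923600+0.887100+0.851100+0.839900))/(1+50/1521) = 159/200 ≈ 0.795000

1 1 971/1000
2 2 2421/2500
3 3 2309/2500
4 4 8871/10000
5 5 8511/10000
6 6 8399/10000
7 7 159/200
DF(2y) = 2421/2500 ≈ 0.968400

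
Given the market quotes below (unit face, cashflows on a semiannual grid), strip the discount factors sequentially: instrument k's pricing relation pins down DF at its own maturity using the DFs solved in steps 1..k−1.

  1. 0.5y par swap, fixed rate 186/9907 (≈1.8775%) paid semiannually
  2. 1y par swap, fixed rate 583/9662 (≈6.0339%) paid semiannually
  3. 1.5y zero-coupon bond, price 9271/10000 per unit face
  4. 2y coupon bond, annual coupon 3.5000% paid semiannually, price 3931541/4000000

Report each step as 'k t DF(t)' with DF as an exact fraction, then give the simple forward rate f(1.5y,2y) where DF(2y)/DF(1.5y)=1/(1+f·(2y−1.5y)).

1 1/2 9907/10000
2 1 9417/10000
3 3/2 9271/10000
4 2 573/625
f(1.5y,2y) = ((9271/10000)/(573/625) − 1)/(1/2) = 103/4584 ≈ 2.2469%

step 1 [0.5y] swap r/2=93/9907: DF=(1 − 93/9907·(0))/(1+93/9907) = 9907/10000 ≈ 0.990700
step 2 [1y] swap r/2=583/19324: DF=(1 − 583/19324·(0.990700))/(1+583/19324) = 9417/10000 ≈ 0.941700
step 3 [1.5y] zero: DF = P = 9271/10000 ≈ 0.927100
step 4 [2y] bond c/2=7/400: DF=(3931541/4000000 − 7/400·(0.990700+0.941700+0.927100))/(1+7/400) = 573/625 ≈ 0.916800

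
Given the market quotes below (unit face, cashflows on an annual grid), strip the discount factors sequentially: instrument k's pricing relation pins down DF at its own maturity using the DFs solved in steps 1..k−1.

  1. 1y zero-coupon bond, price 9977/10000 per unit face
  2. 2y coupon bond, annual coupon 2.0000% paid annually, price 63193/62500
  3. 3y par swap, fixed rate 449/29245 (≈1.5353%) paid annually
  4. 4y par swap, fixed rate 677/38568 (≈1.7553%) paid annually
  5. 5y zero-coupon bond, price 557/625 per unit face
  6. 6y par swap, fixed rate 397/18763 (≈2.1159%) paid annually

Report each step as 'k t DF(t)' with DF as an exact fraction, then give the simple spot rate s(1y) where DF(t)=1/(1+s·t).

1 1 9977/10000
2 2 9717/10000
3 3 9551/10000
4 4 9323/10000
5 5 557/625
6 6 8809/10000
s(1y) = (1/(9977/10000) − 1)/(1) = 23/9977 ≈ 0.2305%

step 1 [1y] zero: DF = P = 9977/10000 ≈ 0.997700
step 2 [2y] bond c/1=1/50: DF=(63193/62500 − 1/50·(0.997700))/(1+1/50) = 9717/10000 ≈ 0.971700
step 3 [3y] swap r/1=449/29245: DF=(1 − 449/29245·(0.997700+0.971700))/(1+449/29245) = 9551/10000 ≈ 0.955100
step 4 [4y] swap r/1=677/38568: DF=(1 − 677/38568·(0.997700+0.971700+0.955100))/(1+677/38568) = 9323/10000 ≈ 0.932300
step 5 [5y] zero: DF = P = 557/625 ≈ 0.891200
step 6 [6y] swap r/1=397/18763: DF=(1 − 397/18763·(0.997700+0.971700+0.955100+0.932300+0.891200))/(1+397/18763) = 8809/10000 ≈ 0.880900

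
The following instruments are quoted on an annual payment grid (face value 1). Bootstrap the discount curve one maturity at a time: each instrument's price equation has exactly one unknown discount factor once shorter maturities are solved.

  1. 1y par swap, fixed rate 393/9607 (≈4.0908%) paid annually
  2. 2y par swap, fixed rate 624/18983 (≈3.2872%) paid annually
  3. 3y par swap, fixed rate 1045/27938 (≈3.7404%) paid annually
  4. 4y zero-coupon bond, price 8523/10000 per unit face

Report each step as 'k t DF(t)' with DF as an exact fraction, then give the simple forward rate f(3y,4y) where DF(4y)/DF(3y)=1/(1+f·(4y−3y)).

step 1 [1y] swap r/1=393/9607: DF=(1 − 393/9607·(0))/(1+393/9607) = 9607/10000 ≈ 0.960700
step 2 [2y] swap r/1=624/18983: DF=(1 − 624/18983·(0.960700))/(1+624/18983) = 586/625 ≈ 0.937600
step 3 [3y] swap r/1=1045/27938: DF=(1 − 1045/27938·(0.960700+0.937600))/(1+1045/27938) = 1791/2000 ≈ 0.895500
step 4 [4y] zero: DF = P = 8523/10000 ≈ 0.852300

1 1 9607/10000
2 2 586/625
3 3 1791/2000
4 4 8523/10000
f(3y,4y) = ((1791/2000)/(8523/10000) − 1)/(1) = 48/947 ≈ 5.0686%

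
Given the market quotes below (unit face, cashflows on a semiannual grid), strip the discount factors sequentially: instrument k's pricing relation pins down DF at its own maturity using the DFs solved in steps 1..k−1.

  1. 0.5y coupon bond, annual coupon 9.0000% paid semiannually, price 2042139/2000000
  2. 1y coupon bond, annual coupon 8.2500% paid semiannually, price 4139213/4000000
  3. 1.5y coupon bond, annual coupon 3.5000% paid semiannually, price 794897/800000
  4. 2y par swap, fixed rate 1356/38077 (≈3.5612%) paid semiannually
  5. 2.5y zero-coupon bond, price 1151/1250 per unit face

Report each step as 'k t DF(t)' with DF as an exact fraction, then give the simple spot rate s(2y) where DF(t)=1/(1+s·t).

step 1 [0.5y] bond c/2=9/200: DF=(2042139/2000000 − 9/200·(0))/(1+9/200) = 9771/10000 ≈ 0.977100
step 2 [1y] bond c/2=33/800: DF=(4139213/4000000 − 33/800·(0.977100))/(1+33/800) = 9551/10000 ≈ 0.955100
step 3 [1.5y] bond c/2=7/400: DF=(794897/800000 − 7/400·(0.977100+0.955100))/(1+7/400) = 9433/10000 ≈ 0.943300
step 4 [2y] swap r/2=678/38077: DF=(1 − 678/38077·(0.977100+0.955100+0.943300))/(1+678/38077) = 4661/5000 ≈ 0.932200
step 5 [2.5y] zero: DF = P = 1151/1250 ≈ 0.920800

1 1/2 9771/10000
2 1 9551/10000
3 3/2 9433/10000
4 2 4661/5000
5 5/2 1151/1250
s(2y) = (1/(4661/5000) − 1)/(2) = 339/9322 ≈ 3.6366%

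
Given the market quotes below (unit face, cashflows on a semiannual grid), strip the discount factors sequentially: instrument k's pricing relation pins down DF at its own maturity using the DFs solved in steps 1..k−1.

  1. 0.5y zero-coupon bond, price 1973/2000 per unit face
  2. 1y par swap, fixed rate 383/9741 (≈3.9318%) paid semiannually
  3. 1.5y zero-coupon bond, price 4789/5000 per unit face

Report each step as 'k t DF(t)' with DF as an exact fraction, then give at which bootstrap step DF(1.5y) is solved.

1 1/2 1973/2000
2 1 9617/10000
3 3/2 4789/5000
DF(1.5y) is solved at step 3

step 1 [0.5y] zero: DF = P = 1973/2000 ≈ 0.986500
step 2 [1y] swap r/2=383/19482: DF=(1 − 383/19482·(0.986500))/(1+383/19482) = 9617/10000 ≈ 0.961700
step 3 [1.5y] zero: DF = P = 4789/5000 ≈ 0.957800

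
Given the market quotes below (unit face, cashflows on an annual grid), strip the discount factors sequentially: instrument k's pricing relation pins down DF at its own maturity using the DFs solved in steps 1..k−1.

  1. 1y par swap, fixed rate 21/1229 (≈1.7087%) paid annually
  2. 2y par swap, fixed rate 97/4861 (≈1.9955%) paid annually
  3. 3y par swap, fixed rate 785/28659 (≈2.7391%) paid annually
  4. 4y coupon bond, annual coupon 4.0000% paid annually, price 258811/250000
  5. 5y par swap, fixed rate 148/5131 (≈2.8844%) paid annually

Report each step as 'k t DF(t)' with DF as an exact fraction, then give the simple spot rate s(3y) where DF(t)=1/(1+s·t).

1 1 1229/1250
2 2 2403/2500
3 3 1843/2000
4 4 2213/2500
5 5 2167/2500
s(3y) = (1/(1843/2000) − 1)/(3) = 157/5529 ≈ 2.8396%

step 1 [1y] swap r/1=21/1229: DF=(1 − 21/1229·(0))/(1+21/1229) = 1229/1250 ≈ 0.983200
step 2 [2y] swap r/1=97/4861: DF=(1 − 97/4861·(0.983200))/(1+97/4861) = 2403/2500 ≈ 0.961200
step 3 [3y] swap r/1=785/28659: DF=(1 − 785/28659·(0.983200+0.961200))/(1+785/28659) = 1843/2000 ≈ 0.921500
step 4 [4y] bond c/1=1/25: DF=(258811/250000 − 1/25·(0.983200+0.961200+0.921500))/(1+1/25) = 2213/2500 ≈ 0.885200
step 5 [5y] swap r/1=148/5131: DF=(1 − 148/5131·(0.983200+0.961200+0.921500+0.885200))/(1+148/5131) = 2167/2500 ≈ 0.866800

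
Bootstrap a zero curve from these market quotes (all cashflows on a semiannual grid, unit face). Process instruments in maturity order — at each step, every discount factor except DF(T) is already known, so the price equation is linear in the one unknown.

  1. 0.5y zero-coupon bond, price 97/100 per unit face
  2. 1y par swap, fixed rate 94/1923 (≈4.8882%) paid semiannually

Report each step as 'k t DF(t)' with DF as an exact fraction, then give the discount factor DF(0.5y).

1 1/2 97/100
2 1 953/1000
DF(0.5y) = 97/100 ≈ 0.970000

step 1 [0.5y] zero: DF = P = 97/100 ≈ 0.970000
step 2 [1y] swap r/2=47/1923: DF=(1 − 47/1923·(0.970000))/(1+47/1923) = 953/1000 ≈ 0.953000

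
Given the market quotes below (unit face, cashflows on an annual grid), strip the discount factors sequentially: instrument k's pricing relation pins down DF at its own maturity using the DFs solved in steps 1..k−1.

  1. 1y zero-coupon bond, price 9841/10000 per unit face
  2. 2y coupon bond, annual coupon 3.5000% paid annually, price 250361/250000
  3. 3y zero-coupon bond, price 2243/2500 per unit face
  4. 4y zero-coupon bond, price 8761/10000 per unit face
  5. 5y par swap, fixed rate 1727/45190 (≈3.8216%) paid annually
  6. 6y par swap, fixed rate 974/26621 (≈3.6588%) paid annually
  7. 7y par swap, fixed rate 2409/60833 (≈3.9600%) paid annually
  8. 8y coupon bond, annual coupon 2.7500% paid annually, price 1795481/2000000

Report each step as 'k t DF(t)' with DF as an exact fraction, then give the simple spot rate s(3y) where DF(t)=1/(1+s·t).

1 1 9841/10000
2 2 9343/10000
3 3 2243/2500
4 4 8761/10000
5 5 8273/10000
6 6 2013/2500
7 7 7591/10000
8 8 7109/10000
s(3y) = (1/(2243/2500) − 1)/(3) = 257/6729 ≈ 3.8193%

step 1 [1y] zero: DF = P = 9841/10000 ≈ 0.984100
step 2 [2y] bond c/1=7/200: DF=(250361/250000 − 7/200·(0.984100))/(1+7/200) = 9343/10000 ≈ 0.934300
step 3 [3y] zero: DF = P = 2243/2500 ≈ 0.897200
step 4 [4y] zero: DF = P = 8761/10000 ≈ 0.876100
step 5 [5y] swap r/1=1727/45190: DF=(1 − 1727/45190·(0.984100+0.934300+0.897200+0.876100))/(1+1727/45190) = 8273/10000 ≈ 0.827300
step 6 [6y] swap r/1=974/26621: DF=(1 − 974/26621·(0.984100+0.934300+0.897200+0.876100+0.827300))/(1+974/26621) = 2013/2500 ≈ 0.805200
step 7 [7y] swap r/1=2409/60833: DF=(1 − 2409/60833·(0.984100+0.934300+0.897200+0.876100+0.827300+0.805200))/(1+2409/60833) = 7591/10000 ≈ 0.759100
step 8 [8y] bond c/1=11/400: DF=(1795481/2000000 − 11/400·(0.984100+0.934300+0.897200+0.876100+0.827300+0.805200+0.759100))/(1+11/400) = 7109/10000 ≈ 0.710900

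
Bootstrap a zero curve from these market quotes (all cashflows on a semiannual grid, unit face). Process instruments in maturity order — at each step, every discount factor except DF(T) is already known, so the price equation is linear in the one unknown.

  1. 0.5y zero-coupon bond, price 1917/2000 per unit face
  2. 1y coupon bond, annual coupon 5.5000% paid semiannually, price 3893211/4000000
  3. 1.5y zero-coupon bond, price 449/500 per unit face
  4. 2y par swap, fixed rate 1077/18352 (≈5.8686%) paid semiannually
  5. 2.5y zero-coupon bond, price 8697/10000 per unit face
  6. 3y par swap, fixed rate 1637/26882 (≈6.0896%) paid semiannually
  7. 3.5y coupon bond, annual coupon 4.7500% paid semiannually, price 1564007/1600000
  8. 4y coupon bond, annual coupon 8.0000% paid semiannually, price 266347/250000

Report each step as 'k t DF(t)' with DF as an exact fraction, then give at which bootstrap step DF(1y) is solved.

step 1 [0.5y] zero: DF = P = 1917/2000 ≈ 0.958500
step 2 [1y] bond c/2=11/400: DF=(3893211/4000000 − 11/400·(0.958500))/(1+11/400) = 576/625 ≈ 0.921600
step 3 [1.5y] zero: DF = P = 449/500 ≈ 0.898000
step 4 [2y] swap r/2=1077/36704: DF=(1 − 1077/36704·(0.958500+0.921600+0.898000))/(1+1077/36704) = 8923/10000 ≈ 0.892300
step 5 [2.5y] zero: DF = P = 8697/10000 ≈ 0.869700
step 6 [3y] swap r/2=1637/53764: DF=(1 − 1637/53764·(0.958500+0.921600+0.898000+0.892300+0.869700))/(1+1637/53764) = 8363/10000 ≈ 0.836300
step 7 [3.5y] bond c/2=19/800: DF=(1564007/1600000 − 19/800·(0.958500+0.921600+0.898000+0.892300+0.869700+0.836300))/(1+19/800) = 8301/10000 ≈ 0.830100
step 8 [4y] bond c/2=1/25: DF=(266347/250000 − 1/25·(0.958500+0.921600+0.898000+0.892300+0.869700+0.836300+0.830100))/(1+1/25) = 7857/10000 ≈ 0.785700

1 1/2 1917/2000
2 1 576/625
3 3/2 449/500
4 2 8923/10000
5 5/2 8697/10000
6 3 8363/10000
7 7/2 8301/10000
8 4 7857/10000
DF(1y) is solved at step 2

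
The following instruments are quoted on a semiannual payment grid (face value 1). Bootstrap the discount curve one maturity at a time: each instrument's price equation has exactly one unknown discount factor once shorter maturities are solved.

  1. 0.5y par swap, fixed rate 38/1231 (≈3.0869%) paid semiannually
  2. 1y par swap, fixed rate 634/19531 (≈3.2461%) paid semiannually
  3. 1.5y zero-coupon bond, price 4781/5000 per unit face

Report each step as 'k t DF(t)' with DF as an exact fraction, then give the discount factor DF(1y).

step 1 [0.5y] swap r/2=19/1231: DF=(1 − 19/1231·(0))/(1+19/1231) = 1231/1250 ≈ 0.984800
step 2 [1y] swap r/2=317/19531: DF=(1 − 317/19531·(0.984800))/(1+317/19531) = 9683/10000 ≈ 0.968300
step 3 [1.5y] zero: DF = P = 4781/5000 ≈ 0.956200

1 1/2 1231/1250
2 1 9683/10000
3 3/2 4781/5000
DF(1y) = 9683/10000 ≈ 0.968300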